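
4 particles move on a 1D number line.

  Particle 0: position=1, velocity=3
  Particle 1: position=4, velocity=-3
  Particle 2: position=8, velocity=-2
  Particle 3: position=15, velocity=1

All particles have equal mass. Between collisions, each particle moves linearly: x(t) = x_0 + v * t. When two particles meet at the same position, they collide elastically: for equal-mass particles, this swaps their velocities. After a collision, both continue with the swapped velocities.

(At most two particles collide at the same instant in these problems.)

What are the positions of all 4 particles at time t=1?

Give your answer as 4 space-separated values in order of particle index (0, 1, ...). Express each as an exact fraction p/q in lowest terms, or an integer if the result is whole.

Answer: 1 4 6 16

Derivation:
Collision at t=1/2: particles 0 and 1 swap velocities; positions: p0=5/2 p1=5/2 p2=7 p3=31/2; velocities now: v0=-3 v1=3 v2=-2 v3=1
Advance to t=1 (no further collisions before then); velocities: v0=-3 v1=3 v2=-2 v3=1; positions = 1 4 6 16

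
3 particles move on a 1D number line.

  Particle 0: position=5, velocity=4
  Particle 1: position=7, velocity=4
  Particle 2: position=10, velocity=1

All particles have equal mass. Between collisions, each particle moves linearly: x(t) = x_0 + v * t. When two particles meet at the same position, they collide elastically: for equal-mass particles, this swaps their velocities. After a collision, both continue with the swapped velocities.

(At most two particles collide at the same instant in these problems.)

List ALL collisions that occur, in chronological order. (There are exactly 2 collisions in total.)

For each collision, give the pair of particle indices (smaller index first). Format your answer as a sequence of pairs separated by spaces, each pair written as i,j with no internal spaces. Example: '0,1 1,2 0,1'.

Collision at t=1: particles 1 and 2 swap velocities; positions: p0=9 p1=11 p2=11; velocities now: v0=4 v1=1 v2=4
Collision at t=5/3: particles 0 and 1 swap velocities; positions: p0=35/3 p1=35/3 p2=41/3; velocities now: v0=1 v1=4 v2=4

Answer: 1,2 0,1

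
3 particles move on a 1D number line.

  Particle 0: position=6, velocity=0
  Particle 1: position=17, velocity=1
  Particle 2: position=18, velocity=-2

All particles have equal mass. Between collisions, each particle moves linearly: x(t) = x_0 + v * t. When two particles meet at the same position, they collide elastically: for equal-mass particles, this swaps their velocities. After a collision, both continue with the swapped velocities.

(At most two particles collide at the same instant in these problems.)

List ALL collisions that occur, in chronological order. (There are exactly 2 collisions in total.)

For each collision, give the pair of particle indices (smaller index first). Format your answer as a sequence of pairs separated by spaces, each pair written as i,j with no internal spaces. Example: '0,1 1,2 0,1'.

Collision at t=1/3: particles 1 and 2 swap velocities; positions: p0=6 p1=52/3 p2=52/3; velocities now: v0=0 v1=-2 v2=1
Collision at t=6: particles 0 and 1 swap velocities; positions: p0=6 p1=6 p2=23; velocities now: v0=-2 v1=0 v2=1

Answer: 1,2 0,1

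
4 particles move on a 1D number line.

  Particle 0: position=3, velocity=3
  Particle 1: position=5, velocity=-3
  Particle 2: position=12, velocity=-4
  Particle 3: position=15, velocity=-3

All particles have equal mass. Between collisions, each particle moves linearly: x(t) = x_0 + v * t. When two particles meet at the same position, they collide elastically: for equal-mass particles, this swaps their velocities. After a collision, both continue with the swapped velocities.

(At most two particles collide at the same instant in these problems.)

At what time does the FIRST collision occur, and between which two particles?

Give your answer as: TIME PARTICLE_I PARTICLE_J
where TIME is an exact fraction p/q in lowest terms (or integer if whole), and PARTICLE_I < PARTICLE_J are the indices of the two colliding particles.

Pair (0,1): pos 3,5 vel 3,-3 -> gap=2, closing at 6/unit, collide at t=1/3
Pair (1,2): pos 5,12 vel -3,-4 -> gap=7, closing at 1/unit, collide at t=7
Pair (2,3): pos 12,15 vel -4,-3 -> not approaching (rel speed -1 <= 0)
Earliest collision: t=1/3 between 0 and 1

Answer: 1/3 0 1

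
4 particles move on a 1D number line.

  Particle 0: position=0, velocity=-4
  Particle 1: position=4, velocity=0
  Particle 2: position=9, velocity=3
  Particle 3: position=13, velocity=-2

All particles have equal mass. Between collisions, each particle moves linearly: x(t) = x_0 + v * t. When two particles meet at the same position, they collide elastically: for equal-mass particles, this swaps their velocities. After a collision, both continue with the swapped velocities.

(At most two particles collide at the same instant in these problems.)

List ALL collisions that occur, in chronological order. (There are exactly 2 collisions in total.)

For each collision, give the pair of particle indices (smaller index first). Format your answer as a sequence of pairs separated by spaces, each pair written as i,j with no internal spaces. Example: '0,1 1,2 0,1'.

Collision at t=4/5: particles 2 and 3 swap velocities; positions: p0=-16/5 p1=4 p2=57/5 p3=57/5; velocities now: v0=-4 v1=0 v2=-2 v3=3
Collision at t=9/2: particles 1 and 2 swap velocities; positions: p0=-18 p1=4 p2=4 p3=45/2; velocities now: v0=-4 v1=-2 v2=0 v3=3

Answer: 2,3 1,2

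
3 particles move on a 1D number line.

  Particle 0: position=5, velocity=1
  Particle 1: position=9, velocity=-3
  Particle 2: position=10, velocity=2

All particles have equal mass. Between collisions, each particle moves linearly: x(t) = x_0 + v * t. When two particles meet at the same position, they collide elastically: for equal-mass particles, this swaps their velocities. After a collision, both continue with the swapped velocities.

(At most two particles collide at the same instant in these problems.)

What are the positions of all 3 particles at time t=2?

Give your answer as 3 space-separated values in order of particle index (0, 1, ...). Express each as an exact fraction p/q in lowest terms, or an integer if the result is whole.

Answer: 3 7 14

Derivation:
Collision at t=1: particles 0 and 1 swap velocities; positions: p0=6 p1=6 p2=12; velocities now: v0=-3 v1=1 v2=2
Advance to t=2 (no further collisions before then); velocities: v0=-3 v1=1 v2=2; positions = 3 7 14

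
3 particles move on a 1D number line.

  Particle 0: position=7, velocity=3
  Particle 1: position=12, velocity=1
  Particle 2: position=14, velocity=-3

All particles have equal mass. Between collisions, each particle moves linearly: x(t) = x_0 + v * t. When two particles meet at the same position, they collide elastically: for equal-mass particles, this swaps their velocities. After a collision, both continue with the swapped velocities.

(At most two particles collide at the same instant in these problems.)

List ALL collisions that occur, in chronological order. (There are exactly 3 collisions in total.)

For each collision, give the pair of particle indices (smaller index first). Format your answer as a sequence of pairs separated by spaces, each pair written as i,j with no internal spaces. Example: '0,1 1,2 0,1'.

Answer: 1,2 0,1 1,2

Derivation:
Collision at t=1/2: particles 1 and 2 swap velocities; positions: p0=17/2 p1=25/2 p2=25/2; velocities now: v0=3 v1=-3 v2=1
Collision at t=7/6: particles 0 and 1 swap velocities; positions: p0=21/2 p1=21/2 p2=79/6; velocities now: v0=-3 v1=3 v2=1
Collision at t=5/2: particles 1 and 2 swap velocities; positions: p0=13/2 p1=29/2 p2=29/2; velocities now: v0=-3 v1=1 v2=3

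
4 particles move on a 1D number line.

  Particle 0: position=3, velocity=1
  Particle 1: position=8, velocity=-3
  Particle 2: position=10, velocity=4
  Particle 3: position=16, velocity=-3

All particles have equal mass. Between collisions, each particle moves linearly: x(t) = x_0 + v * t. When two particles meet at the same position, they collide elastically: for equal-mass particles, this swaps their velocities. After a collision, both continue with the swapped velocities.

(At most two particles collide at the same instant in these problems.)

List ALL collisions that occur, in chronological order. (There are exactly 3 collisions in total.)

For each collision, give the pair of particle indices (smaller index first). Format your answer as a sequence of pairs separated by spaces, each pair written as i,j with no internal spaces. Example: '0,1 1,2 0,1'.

Collision at t=6/7: particles 2 and 3 swap velocities; positions: p0=27/7 p1=38/7 p2=94/7 p3=94/7; velocities now: v0=1 v1=-3 v2=-3 v3=4
Collision at t=5/4: particles 0 and 1 swap velocities; positions: p0=17/4 p1=17/4 p2=49/4 p3=15; velocities now: v0=-3 v1=1 v2=-3 v3=4
Collision at t=13/4: particles 1 and 2 swap velocities; positions: p0=-7/4 p1=25/4 p2=25/4 p3=23; velocities now: v0=-3 v1=-3 v2=1 v3=4

Answer: 2,3 0,1 1,2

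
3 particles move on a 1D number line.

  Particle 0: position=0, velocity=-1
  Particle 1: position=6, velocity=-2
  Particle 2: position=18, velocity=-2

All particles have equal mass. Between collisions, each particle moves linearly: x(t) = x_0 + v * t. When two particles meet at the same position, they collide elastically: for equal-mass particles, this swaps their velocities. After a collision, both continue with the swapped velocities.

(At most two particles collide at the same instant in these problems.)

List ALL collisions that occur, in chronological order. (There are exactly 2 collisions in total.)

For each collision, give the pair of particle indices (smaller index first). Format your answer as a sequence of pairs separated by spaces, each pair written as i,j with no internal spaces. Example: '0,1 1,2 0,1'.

Answer: 0,1 1,2

Derivation:
Collision at t=6: particles 0 and 1 swap velocities; positions: p0=-6 p1=-6 p2=6; velocities now: v0=-2 v1=-1 v2=-2
Collision at t=18: particles 1 and 2 swap velocities; positions: p0=-30 p1=-18 p2=-18; velocities now: v0=-2 v1=-2 v2=-1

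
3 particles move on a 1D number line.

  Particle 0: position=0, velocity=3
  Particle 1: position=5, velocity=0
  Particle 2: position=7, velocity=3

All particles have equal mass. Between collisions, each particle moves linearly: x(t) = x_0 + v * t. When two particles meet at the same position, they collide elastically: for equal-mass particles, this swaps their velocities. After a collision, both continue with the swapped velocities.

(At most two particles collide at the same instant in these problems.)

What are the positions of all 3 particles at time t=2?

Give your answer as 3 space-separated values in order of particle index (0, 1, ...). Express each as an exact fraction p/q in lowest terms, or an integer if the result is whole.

Answer: 5 6 13

Derivation:
Collision at t=5/3: particles 0 and 1 swap velocities; positions: p0=5 p1=5 p2=12; velocities now: v0=0 v1=3 v2=3
Advance to t=2 (no further collisions before then); velocities: v0=0 v1=3 v2=3; positions = 5 6 13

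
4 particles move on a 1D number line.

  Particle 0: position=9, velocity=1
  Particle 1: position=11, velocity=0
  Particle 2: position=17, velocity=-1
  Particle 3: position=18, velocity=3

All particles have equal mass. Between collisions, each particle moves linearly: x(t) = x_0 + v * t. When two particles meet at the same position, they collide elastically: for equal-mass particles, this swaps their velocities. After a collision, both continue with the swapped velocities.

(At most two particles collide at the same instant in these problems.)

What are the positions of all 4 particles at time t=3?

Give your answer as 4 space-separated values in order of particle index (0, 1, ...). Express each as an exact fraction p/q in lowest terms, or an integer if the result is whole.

Collision at t=2: particles 0 and 1 swap velocities; positions: p0=11 p1=11 p2=15 p3=24; velocities now: v0=0 v1=1 v2=-1 v3=3
Advance to t=3 (no further collisions before then); velocities: v0=0 v1=1 v2=-1 v3=3; positions = 11 12 14 27

Answer: 11 12 14 27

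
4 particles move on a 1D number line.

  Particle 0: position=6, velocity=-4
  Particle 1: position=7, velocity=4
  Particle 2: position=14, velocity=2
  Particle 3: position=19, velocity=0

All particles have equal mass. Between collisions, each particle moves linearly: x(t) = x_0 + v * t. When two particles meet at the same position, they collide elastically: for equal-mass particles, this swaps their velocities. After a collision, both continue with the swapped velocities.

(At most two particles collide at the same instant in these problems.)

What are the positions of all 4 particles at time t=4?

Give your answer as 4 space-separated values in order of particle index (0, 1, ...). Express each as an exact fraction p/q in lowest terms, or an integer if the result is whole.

Answer: -10 19 22 23

Derivation:
Collision at t=5/2: particles 2 and 3 swap velocities; positions: p0=-4 p1=17 p2=19 p3=19; velocities now: v0=-4 v1=4 v2=0 v3=2
Collision at t=3: particles 1 and 2 swap velocities; positions: p0=-6 p1=19 p2=19 p3=20; velocities now: v0=-4 v1=0 v2=4 v3=2
Collision at t=7/2: particles 2 and 3 swap velocities; positions: p0=-8 p1=19 p2=21 p3=21; velocities now: v0=-4 v1=0 v2=2 v3=4
Advance to t=4 (no further collisions before then); velocities: v0=-4 v1=0 v2=2 v3=4; positions = -10 19 22 23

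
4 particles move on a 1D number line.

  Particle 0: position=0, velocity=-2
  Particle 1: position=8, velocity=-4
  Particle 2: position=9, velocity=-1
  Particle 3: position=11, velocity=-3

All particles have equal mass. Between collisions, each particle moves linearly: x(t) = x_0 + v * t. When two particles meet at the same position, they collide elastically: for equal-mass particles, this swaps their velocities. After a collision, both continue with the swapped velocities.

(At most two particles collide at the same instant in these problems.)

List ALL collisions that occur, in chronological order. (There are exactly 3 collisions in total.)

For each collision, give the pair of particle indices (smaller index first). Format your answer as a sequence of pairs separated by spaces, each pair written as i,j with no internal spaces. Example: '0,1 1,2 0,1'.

Collision at t=1: particles 2 and 3 swap velocities; positions: p0=-2 p1=4 p2=8 p3=8; velocities now: v0=-2 v1=-4 v2=-3 v3=-1
Collision at t=4: particles 0 and 1 swap velocities; positions: p0=-8 p1=-8 p2=-1 p3=5; velocities now: v0=-4 v1=-2 v2=-3 v3=-1
Collision at t=11: particles 1 and 2 swap velocities; positions: p0=-36 p1=-22 p2=-22 p3=-2; velocities now: v0=-4 v1=-3 v2=-2 v3=-1

Answer: 2,3 0,1 1,2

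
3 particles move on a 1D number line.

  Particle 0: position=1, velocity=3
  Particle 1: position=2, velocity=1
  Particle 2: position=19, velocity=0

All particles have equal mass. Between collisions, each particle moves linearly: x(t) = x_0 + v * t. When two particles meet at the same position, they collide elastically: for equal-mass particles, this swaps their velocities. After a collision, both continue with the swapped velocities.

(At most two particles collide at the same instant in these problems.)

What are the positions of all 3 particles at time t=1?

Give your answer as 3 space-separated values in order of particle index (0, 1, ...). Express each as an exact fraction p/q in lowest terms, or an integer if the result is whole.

Answer: 3 4 19

Derivation:
Collision at t=1/2: particles 0 and 1 swap velocities; positions: p0=5/2 p1=5/2 p2=19; velocities now: v0=1 v1=3 v2=0
Advance to t=1 (no further collisions before then); velocities: v0=1 v1=3 v2=0; positions = 3 4 19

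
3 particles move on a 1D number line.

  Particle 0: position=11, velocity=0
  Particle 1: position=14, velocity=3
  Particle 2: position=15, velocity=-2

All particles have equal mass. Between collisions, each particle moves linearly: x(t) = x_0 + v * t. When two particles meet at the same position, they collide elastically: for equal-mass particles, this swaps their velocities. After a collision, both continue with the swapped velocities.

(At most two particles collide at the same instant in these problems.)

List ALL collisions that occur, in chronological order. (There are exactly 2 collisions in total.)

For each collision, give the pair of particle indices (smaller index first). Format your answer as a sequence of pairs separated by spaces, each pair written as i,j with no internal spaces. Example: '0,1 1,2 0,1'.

Collision at t=1/5: particles 1 and 2 swap velocities; positions: p0=11 p1=73/5 p2=73/5; velocities now: v0=0 v1=-2 v2=3
Collision at t=2: particles 0 and 1 swap velocities; positions: p0=11 p1=11 p2=20; velocities now: v0=-2 v1=0 v2=3

Answer: 1,2 0,1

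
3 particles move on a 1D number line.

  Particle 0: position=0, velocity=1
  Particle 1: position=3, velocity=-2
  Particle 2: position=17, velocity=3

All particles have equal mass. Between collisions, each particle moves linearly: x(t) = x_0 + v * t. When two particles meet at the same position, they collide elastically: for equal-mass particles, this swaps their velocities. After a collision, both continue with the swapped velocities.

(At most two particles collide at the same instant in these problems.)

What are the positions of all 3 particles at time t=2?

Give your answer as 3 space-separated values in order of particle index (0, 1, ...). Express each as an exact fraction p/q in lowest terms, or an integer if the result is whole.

Answer: -1 2 23

Derivation:
Collision at t=1: particles 0 and 1 swap velocities; positions: p0=1 p1=1 p2=20; velocities now: v0=-2 v1=1 v2=3
Advance to t=2 (no further collisions before then); velocities: v0=-2 v1=1 v2=3; positions = -1 2 23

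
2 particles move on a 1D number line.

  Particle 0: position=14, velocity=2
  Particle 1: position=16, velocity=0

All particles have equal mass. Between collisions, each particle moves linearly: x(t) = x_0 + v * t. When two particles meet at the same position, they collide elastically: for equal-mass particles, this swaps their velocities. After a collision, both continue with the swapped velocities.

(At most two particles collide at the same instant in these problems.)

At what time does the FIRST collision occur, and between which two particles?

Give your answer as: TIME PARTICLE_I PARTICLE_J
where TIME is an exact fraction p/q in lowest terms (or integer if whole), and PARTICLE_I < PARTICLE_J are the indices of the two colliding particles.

Answer: 1 0 1

Derivation:
Pair (0,1): pos 14,16 vel 2,0 -> gap=2, closing at 2/unit, collide at t=1
Earliest collision: t=1 between 0 and 1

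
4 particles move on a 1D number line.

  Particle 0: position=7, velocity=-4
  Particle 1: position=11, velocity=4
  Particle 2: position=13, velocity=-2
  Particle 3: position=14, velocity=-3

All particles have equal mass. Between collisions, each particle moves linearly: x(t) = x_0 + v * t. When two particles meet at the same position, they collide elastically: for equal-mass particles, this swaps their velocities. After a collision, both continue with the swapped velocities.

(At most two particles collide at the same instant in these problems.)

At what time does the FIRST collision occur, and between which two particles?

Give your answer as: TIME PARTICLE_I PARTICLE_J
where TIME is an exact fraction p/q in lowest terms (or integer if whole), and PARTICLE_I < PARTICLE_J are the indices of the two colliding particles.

Pair (0,1): pos 7,11 vel -4,4 -> not approaching (rel speed -8 <= 0)
Pair (1,2): pos 11,13 vel 4,-2 -> gap=2, closing at 6/unit, collide at t=1/3
Pair (2,3): pos 13,14 vel -2,-3 -> gap=1, closing at 1/unit, collide at t=1
Earliest collision: t=1/3 between 1 and 2

Answer: 1/3 1 2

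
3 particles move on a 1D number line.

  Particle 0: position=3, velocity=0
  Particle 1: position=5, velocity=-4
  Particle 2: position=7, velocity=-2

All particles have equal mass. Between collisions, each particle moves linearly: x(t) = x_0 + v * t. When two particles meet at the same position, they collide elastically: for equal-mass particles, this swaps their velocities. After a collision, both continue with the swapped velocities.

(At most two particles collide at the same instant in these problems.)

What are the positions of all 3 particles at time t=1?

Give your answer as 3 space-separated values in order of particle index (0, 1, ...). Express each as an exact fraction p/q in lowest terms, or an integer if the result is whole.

Collision at t=1/2: particles 0 and 1 swap velocities; positions: p0=3 p1=3 p2=6; velocities now: v0=-4 v1=0 v2=-2
Advance to t=1 (no further collisions before then); velocities: v0=-4 v1=0 v2=-2; positions = 1 3 5

Answer: 1 3 5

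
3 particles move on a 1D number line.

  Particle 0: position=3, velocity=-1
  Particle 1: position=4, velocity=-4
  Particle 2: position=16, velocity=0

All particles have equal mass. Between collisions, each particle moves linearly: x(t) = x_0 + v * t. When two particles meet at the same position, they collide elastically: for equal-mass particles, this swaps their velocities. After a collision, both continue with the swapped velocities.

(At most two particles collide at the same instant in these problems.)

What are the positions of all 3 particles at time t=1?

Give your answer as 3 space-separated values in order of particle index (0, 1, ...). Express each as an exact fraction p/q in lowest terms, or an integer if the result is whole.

Answer: 0 2 16

Derivation:
Collision at t=1/3: particles 0 and 1 swap velocities; positions: p0=8/3 p1=8/3 p2=16; velocities now: v0=-4 v1=-1 v2=0
Advance to t=1 (no further collisions before then); velocities: v0=-4 v1=-1 v2=0; positions = 0 2 16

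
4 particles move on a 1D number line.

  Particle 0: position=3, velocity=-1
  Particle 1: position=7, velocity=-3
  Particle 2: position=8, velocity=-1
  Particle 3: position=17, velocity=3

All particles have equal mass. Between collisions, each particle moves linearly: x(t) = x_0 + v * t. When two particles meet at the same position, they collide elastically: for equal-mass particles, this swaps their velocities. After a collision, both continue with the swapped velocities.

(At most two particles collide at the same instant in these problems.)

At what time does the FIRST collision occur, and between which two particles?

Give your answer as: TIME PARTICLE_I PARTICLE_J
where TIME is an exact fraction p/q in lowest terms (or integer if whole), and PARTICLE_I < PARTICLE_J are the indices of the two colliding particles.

Answer: 2 0 1

Derivation:
Pair (0,1): pos 3,7 vel -1,-3 -> gap=4, closing at 2/unit, collide at t=2
Pair (1,2): pos 7,8 vel -3,-1 -> not approaching (rel speed -2 <= 0)
Pair (2,3): pos 8,17 vel -1,3 -> not approaching (rel speed -4 <= 0)
Earliest collision: t=2 between 0 and 1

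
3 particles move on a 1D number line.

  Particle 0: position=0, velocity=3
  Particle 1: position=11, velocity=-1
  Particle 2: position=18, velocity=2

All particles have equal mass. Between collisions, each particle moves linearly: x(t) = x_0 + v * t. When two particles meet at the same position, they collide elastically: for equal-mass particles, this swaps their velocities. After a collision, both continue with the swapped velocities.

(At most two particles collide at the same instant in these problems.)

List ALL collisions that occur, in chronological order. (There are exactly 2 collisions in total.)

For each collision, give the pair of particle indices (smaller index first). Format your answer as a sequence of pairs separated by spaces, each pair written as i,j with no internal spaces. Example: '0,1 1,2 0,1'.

Answer: 0,1 1,2

Derivation:
Collision at t=11/4: particles 0 and 1 swap velocities; positions: p0=33/4 p1=33/4 p2=47/2; velocities now: v0=-1 v1=3 v2=2
Collision at t=18: particles 1 and 2 swap velocities; positions: p0=-7 p1=54 p2=54; velocities now: v0=-1 v1=2 v2=3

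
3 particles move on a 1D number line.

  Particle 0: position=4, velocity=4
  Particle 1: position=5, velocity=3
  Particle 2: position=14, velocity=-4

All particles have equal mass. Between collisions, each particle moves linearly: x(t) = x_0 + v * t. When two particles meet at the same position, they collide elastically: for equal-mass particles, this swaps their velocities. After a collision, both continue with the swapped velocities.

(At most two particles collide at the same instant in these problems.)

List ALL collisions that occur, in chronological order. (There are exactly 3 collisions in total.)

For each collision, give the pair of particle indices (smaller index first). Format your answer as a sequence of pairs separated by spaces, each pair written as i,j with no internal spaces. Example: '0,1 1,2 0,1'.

Answer: 0,1 1,2 0,1

Derivation:
Collision at t=1: particles 0 and 1 swap velocities; positions: p0=8 p1=8 p2=10; velocities now: v0=3 v1=4 v2=-4
Collision at t=5/4: particles 1 and 2 swap velocities; positions: p0=35/4 p1=9 p2=9; velocities now: v0=3 v1=-4 v2=4
Collision at t=9/7: particles 0 and 1 swap velocities; positions: p0=62/7 p1=62/7 p2=64/7; velocities now: v0=-4 v1=3 v2=4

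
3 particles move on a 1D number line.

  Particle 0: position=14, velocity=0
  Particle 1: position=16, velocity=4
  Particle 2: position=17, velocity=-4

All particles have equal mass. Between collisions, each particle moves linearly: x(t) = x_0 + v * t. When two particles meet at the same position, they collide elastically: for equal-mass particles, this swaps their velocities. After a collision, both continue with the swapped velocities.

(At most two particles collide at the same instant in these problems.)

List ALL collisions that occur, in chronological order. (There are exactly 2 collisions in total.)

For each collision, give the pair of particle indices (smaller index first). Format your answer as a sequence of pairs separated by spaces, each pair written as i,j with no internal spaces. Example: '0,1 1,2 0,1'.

Collision at t=1/8: particles 1 and 2 swap velocities; positions: p0=14 p1=33/2 p2=33/2; velocities now: v0=0 v1=-4 v2=4
Collision at t=3/4: particles 0 and 1 swap velocities; positions: p0=14 p1=14 p2=19; velocities now: v0=-4 v1=0 v2=4

Answer: 1,2 0,1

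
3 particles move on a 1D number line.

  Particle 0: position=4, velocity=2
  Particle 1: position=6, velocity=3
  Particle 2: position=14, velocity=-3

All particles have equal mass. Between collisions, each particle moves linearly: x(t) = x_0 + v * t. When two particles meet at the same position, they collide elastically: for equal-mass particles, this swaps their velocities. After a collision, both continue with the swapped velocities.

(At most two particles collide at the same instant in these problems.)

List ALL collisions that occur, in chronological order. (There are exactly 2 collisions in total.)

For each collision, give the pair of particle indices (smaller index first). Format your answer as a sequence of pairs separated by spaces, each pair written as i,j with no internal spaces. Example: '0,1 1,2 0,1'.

Collision at t=4/3: particles 1 and 2 swap velocities; positions: p0=20/3 p1=10 p2=10; velocities now: v0=2 v1=-3 v2=3
Collision at t=2: particles 0 and 1 swap velocities; positions: p0=8 p1=8 p2=12; velocities now: v0=-3 v1=2 v2=3

Answer: 1,2 0,1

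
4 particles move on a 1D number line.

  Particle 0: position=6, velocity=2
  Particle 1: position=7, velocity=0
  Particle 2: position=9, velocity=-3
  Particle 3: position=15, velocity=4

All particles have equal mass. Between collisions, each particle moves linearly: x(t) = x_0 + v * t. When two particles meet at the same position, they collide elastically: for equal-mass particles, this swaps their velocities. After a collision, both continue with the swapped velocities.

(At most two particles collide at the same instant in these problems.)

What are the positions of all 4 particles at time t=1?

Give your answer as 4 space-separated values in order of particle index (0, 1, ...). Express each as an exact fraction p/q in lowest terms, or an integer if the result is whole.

Answer: 6 7 8 19

Derivation:
Collision at t=1/2: particles 0 and 1 swap velocities; positions: p0=7 p1=7 p2=15/2 p3=17; velocities now: v0=0 v1=2 v2=-3 v3=4
Collision at t=3/5: particles 1 and 2 swap velocities; positions: p0=7 p1=36/5 p2=36/5 p3=87/5; velocities now: v0=0 v1=-3 v2=2 v3=4
Collision at t=2/3: particles 0 and 1 swap velocities; positions: p0=7 p1=7 p2=22/3 p3=53/3; velocities now: v0=-3 v1=0 v2=2 v3=4
Advance to t=1 (no further collisions before then); velocities: v0=-3 v1=0 v2=2 v3=4; positions = 6 7 8 19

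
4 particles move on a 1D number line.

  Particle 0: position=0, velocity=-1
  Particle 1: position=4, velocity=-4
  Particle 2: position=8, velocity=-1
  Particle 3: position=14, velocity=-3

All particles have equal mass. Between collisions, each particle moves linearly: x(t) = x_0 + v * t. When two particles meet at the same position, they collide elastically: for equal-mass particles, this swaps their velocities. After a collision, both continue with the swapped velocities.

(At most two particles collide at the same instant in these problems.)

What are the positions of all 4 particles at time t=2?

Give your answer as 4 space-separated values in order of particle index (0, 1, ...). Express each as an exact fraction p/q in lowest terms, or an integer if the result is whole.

Answer: -4 -2 6 8

Derivation:
Collision at t=4/3: particles 0 and 1 swap velocities; positions: p0=-4/3 p1=-4/3 p2=20/3 p3=10; velocities now: v0=-4 v1=-1 v2=-1 v3=-3
Advance to t=2 (no further collisions before then); velocities: v0=-4 v1=-1 v2=-1 v3=-3; positions = -4 -2 6 8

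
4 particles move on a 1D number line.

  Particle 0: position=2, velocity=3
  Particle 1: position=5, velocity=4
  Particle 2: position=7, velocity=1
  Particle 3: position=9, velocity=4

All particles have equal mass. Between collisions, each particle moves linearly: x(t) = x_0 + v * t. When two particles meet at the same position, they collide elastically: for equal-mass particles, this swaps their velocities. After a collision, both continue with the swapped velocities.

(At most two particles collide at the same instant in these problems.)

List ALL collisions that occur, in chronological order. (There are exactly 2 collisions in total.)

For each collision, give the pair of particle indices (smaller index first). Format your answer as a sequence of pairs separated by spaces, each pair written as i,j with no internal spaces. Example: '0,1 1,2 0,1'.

Answer: 1,2 0,1

Derivation:
Collision at t=2/3: particles 1 and 2 swap velocities; positions: p0=4 p1=23/3 p2=23/3 p3=35/3; velocities now: v0=3 v1=1 v2=4 v3=4
Collision at t=5/2: particles 0 and 1 swap velocities; positions: p0=19/2 p1=19/2 p2=15 p3=19; velocities now: v0=1 v1=3 v2=4 v3=4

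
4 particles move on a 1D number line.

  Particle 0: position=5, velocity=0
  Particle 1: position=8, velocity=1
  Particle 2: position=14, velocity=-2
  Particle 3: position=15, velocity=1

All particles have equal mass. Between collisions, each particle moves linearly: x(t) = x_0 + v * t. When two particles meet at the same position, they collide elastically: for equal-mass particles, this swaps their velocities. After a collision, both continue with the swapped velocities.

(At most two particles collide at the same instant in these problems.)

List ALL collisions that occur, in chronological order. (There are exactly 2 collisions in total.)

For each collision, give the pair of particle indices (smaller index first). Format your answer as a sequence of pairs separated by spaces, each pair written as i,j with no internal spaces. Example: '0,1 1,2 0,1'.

Answer: 1,2 0,1

Derivation:
Collision at t=2: particles 1 and 2 swap velocities; positions: p0=5 p1=10 p2=10 p3=17; velocities now: v0=0 v1=-2 v2=1 v3=1
Collision at t=9/2: particles 0 and 1 swap velocities; positions: p0=5 p1=5 p2=25/2 p3=39/2; velocities now: v0=-2 v1=0 v2=1 v3=1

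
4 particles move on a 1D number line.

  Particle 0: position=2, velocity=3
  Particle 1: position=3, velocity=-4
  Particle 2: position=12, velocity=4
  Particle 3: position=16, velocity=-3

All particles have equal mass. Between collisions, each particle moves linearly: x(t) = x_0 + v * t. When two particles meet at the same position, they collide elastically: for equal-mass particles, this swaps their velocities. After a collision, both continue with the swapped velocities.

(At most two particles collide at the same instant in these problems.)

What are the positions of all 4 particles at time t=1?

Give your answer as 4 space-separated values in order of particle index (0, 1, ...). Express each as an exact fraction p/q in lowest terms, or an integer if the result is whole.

Answer: -1 5 13 16

Derivation:
Collision at t=1/7: particles 0 and 1 swap velocities; positions: p0=17/7 p1=17/7 p2=88/7 p3=109/7; velocities now: v0=-4 v1=3 v2=4 v3=-3
Collision at t=4/7: particles 2 and 3 swap velocities; positions: p0=5/7 p1=26/7 p2=100/7 p3=100/7; velocities now: v0=-4 v1=3 v2=-3 v3=4
Advance to t=1 (no further collisions before then); velocities: v0=-4 v1=3 v2=-3 v3=4; positions = -1 5 13 16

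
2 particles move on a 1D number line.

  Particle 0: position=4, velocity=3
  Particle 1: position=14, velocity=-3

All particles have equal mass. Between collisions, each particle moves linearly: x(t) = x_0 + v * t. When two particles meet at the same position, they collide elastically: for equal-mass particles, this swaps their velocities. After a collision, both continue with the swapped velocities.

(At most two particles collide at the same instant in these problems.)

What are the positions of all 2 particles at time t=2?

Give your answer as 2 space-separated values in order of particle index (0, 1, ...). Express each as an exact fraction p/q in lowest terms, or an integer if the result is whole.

Collision at t=5/3: particles 0 and 1 swap velocities; positions: p0=9 p1=9; velocities now: v0=-3 v1=3
Advance to t=2 (no further collisions before then); velocities: v0=-3 v1=3; positions = 8 10

Answer: 8 10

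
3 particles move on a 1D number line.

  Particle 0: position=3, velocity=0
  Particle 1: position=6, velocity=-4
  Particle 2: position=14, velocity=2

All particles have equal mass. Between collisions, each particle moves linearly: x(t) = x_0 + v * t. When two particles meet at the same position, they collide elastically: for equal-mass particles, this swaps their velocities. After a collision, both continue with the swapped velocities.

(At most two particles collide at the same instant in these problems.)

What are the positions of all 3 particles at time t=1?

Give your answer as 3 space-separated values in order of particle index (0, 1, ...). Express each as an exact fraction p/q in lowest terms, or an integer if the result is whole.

Answer: 2 3 16

Derivation:
Collision at t=3/4: particles 0 and 1 swap velocities; positions: p0=3 p1=3 p2=31/2; velocities now: v0=-4 v1=0 v2=2
Advance to t=1 (no further collisions before then); velocities: v0=-4 v1=0 v2=2; positions = 2 3 16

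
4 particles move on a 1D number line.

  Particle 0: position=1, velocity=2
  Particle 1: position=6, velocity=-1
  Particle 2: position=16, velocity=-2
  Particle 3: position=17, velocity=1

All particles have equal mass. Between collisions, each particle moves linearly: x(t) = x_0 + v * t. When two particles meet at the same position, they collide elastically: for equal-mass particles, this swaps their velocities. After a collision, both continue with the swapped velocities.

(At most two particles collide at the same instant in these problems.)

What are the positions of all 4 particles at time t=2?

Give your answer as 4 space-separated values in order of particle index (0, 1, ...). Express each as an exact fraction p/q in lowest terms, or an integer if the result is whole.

Answer: 4 5 12 19

Derivation:
Collision at t=5/3: particles 0 and 1 swap velocities; positions: p0=13/3 p1=13/3 p2=38/3 p3=56/3; velocities now: v0=-1 v1=2 v2=-2 v3=1
Advance to t=2 (no further collisions before then); velocities: v0=-1 v1=2 v2=-2 v3=1; positions = 4 5 12 19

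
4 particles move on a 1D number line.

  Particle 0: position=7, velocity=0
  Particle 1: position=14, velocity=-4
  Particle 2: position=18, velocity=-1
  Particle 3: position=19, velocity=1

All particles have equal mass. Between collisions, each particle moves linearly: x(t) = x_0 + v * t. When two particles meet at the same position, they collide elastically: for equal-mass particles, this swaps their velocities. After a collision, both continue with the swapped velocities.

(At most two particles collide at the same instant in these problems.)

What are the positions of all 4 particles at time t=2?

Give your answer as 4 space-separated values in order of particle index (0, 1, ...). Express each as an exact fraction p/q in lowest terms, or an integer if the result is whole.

Collision at t=7/4: particles 0 and 1 swap velocities; positions: p0=7 p1=7 p2=65/4 p3=83/4; velocities now: v0=-4 v1=0 v2=-1 v3=1
Advance to t=2 (no further collisions before then); velocities: v0=-4 v1=0 v2=-1 v3=1; positions = 6 7 16 21

Answer: 6 7 16 21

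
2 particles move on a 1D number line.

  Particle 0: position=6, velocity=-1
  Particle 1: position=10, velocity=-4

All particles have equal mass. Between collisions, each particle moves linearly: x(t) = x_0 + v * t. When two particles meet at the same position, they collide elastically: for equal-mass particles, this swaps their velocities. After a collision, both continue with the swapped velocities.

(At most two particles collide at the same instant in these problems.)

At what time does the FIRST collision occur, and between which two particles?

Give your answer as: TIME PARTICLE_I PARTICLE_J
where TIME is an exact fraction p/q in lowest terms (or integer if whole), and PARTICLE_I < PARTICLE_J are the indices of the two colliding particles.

Pair (0,1): pos 6,10 vel -1,-4 -> gap=4, closing at 3/unit, collide at t=4/3
Earliest collision: t=4/3 between 0 and 1

Answer: 4/3 0 1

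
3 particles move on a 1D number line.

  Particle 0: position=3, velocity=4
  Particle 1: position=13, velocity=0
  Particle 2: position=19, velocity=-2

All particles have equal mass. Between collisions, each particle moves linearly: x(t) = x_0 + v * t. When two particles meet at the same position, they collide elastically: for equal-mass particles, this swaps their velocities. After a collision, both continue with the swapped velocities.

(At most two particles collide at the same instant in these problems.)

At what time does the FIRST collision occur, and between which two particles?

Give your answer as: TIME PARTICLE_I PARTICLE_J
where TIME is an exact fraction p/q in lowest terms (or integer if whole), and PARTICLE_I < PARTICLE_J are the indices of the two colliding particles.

Answer: 5/2 0 1

Derivation:
Pair (0,1): pos 3,13 vel 4,0 -> gap=10, closing at 4/unit, collide at t=5/2
Pair (1,2): pos 13,19 vel 0,-2 -> gap=6, closing at 2/unit, collide at t=3
Earliest collision: t=5/2 between 0 and 1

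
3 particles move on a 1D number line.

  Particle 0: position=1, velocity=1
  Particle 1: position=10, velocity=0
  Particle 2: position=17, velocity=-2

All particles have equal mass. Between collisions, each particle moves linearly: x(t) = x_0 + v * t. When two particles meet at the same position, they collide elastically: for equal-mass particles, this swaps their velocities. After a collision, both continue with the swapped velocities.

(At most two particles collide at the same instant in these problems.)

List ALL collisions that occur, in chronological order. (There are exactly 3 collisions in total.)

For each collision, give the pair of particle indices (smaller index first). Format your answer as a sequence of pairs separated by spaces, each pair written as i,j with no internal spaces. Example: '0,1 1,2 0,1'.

Collision at t=7/2: particles 1 and 2 swap velocities; positions: p0=9/2 p1=10 p2=10; velocities now: v0=1 v1=-2 v2=0
Collision at t=16/3: particles 0 and 1 swap velocities; positions: p0=19/3 p1=19/3 p2=10; velocities now: v0=-2 v1=1 v2=0
Collision at t=9: particles 1 and 2 swap velocities; positions: p0=-1 p1=10 p2=10; velocities now: v0=-2 v1=0 v2=1

Answer: 1,2 0,1 1,2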